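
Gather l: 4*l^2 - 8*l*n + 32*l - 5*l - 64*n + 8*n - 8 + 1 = 4*l^2 + l*(27 - 8*n) - 56*n - 7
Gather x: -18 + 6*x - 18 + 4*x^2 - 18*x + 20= 4*x^2 - 12*x - 16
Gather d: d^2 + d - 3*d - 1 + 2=d^2 - 2*d + 1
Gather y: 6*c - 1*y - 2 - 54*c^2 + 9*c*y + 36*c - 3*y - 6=-54*c^2 + 42*c + y*(9*c - 4) - 8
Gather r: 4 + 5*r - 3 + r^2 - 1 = r^2 + 5*r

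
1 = 1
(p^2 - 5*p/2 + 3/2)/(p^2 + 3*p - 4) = (p - 3/2)/(p + 4)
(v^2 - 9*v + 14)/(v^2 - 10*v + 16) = (v - 7)/(v - 8)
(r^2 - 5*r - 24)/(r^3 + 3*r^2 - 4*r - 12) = (r - 8)/(r^2 - 4)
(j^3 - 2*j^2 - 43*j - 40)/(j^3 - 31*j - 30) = (j - 8)/(j - 6)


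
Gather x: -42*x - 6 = -42*x - 6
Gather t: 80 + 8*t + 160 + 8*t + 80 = 16*t + 320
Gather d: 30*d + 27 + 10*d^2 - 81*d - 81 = 10*d^2 - 51*d - 54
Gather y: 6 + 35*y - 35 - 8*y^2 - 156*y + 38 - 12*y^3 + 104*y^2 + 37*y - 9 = -12*y^3 + 96*y^2 - 84*y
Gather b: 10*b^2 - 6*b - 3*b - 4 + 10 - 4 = 10*b^2 - 9*b + 2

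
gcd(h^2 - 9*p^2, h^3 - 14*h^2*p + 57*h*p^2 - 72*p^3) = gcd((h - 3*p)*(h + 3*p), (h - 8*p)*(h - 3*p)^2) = -h + 3*p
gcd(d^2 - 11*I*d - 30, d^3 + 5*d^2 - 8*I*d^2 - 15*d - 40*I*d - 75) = d - 5*I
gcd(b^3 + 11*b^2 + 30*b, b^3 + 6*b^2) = b^2 + 6*b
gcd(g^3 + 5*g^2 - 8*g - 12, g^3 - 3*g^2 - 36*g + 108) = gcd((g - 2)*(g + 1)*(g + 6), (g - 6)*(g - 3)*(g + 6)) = g + 6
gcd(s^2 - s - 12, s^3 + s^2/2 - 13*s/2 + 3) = s + 3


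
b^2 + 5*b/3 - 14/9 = (b - 2/3)*(b + 7/3)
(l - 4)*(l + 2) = l^2 - 2*l - 8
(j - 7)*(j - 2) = j^2 - 9*j + 14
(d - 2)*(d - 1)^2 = d^3 - 4*d^2 + 5*d - 2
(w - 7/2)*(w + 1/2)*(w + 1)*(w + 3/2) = w^4 - w^3/2 - 31*w^2/4 - 71*w/8 - 21/8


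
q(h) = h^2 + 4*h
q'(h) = 2*h + 4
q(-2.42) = -3.82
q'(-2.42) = -0.84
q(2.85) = 19.52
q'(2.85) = 9.70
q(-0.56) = -1.93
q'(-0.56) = 2.88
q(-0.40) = -1.44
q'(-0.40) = 3.20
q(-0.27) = -1.01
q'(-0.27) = 3.46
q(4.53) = 38.64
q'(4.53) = 13.06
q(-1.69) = -3.90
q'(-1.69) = 0.62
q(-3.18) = -2.61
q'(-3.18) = -2.36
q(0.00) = 0.00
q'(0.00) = 4.00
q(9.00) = 117.00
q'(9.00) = 22.00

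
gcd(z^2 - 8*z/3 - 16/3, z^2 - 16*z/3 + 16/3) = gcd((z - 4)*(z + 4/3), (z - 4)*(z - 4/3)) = z - 4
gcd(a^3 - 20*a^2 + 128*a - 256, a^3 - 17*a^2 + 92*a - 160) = a^2 - 12*a + 32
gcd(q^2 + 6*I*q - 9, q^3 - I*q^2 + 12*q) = q + 3*I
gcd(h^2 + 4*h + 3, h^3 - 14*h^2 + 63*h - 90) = 1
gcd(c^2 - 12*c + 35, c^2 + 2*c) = 1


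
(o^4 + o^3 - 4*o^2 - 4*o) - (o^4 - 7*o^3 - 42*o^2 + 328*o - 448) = 8*o^3 + 38*o^2 - 332*o + 448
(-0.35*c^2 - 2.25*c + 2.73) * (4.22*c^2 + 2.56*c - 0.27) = -1.477*c^4 - 10.391*c^3 + 5.8551*c^2 + 7.5963*c - 0.7371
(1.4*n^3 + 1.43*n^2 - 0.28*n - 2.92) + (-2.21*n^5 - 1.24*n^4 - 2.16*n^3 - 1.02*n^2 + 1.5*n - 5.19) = -2.21*n^5 - 1.24*n^4 - 0.76*n^3 + 0.41*n^2 + 1.22*n - 8.11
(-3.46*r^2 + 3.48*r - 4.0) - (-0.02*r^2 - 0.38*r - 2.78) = -3.44*r^2 + 3.86*r - 1.22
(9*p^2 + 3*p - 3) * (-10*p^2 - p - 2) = -90*p^4 - 39*p^3 + 9*p^2 - 3*p + 6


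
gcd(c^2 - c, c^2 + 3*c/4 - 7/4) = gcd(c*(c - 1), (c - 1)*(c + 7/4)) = c - 1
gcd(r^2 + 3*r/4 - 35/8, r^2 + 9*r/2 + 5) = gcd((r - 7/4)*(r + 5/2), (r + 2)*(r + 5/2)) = r + 5/2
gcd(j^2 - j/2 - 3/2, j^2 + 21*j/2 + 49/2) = 1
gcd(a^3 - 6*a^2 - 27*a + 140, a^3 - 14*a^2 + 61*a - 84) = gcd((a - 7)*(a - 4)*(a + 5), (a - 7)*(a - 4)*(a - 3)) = a^2 - 11*a + 28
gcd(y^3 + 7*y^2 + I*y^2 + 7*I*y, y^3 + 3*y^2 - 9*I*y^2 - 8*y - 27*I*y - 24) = 1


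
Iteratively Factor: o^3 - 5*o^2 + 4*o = (o - 1)*(o^2 - 4*o) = o*(o - 1)*(o - 4)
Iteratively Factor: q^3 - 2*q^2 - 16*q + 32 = (q + 4)*(q^2 - 6*q + 8) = (q - 2)*(q + 4)*(q - 4)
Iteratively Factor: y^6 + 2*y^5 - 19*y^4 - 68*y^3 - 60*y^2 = (y)*(y^5 + 2*y^4 - 19*y^3 - 68*y^2 - 60*y) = y*(y + 2)*(y^4 - 19*y^2 - 30*y) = y*(y + 2)*(y + 3)*(y^3 - 3*y^2 - 10*y) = y*(y + 2)^2*(y + 3)*(y^2 - 5*y) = y^2*(y + 2)^2*(y + 3)*(y - 5)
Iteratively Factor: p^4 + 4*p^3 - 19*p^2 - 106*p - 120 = (p + 3)*(p^3 + p^2 - 22*p - 40) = (p + 3)*(p + 4)*(p^2 - 3*p - 10) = (p - 5)*(p + 3)*(p + 4)*(p + 2)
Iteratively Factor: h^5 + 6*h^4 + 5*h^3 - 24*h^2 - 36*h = (h - 2)*(h^4 + 8*h^3 + 21*h^2 + 18*h) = (h - 2)*(h + 2)*(h^3 + 6*h^2 + 9*h) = h*(h - 2)*(h + 2)*(h^2 + 6*h + 9) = h*(h - 2)*(h + 2)*(h + 3)*(h + 3)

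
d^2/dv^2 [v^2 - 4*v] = 2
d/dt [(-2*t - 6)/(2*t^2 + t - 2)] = 2*(-2*t^2 - t + (t + 3)*(4*t + 1) + 2)/(2*t^2 + t - 2)^2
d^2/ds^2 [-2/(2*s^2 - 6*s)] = 2*(s*(s - 3) - (2*s - 3)^2)/(s^3*(s - 3)^3)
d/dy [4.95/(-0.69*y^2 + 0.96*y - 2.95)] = (6.831*y - 4.752)/(0.69*y^2 - 0.96*y + 2.95)^2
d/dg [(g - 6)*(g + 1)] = 2*g - 5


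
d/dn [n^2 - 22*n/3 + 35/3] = 2*n - 22/3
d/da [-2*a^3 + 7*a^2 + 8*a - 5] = -6*a^2 + 14*a + 8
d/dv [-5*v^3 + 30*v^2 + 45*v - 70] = -15*v^2 + 60*v + 45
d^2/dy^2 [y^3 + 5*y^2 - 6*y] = 6*y + 10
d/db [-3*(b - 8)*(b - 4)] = 36 - 6*b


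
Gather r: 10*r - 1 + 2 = 10*r + 1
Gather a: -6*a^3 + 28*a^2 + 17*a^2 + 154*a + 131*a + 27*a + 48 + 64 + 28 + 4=-6*a^3 + 45*a^2 + 312*a + 144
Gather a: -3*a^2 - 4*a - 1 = -3*a^2 - 4*a - 1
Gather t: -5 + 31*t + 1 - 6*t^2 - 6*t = -6*t^2 + 25*t - 4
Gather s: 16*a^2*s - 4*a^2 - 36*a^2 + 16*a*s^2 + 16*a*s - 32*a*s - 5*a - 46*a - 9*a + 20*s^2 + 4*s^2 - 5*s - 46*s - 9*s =-40*a^2 - 60*a + s^2*(16*a + 24) + s*(16*a^2 - 16*a - 60)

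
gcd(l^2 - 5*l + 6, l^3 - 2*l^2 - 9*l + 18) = l^2 - 5*l + 6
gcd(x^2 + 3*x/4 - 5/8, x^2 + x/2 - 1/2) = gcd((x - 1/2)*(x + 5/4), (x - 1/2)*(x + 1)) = x - 1/2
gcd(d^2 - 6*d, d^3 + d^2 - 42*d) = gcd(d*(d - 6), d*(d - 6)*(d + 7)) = d^2 - 6*d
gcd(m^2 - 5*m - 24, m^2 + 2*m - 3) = m + 3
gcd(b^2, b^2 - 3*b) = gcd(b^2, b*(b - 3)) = b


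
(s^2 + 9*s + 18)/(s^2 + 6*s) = (s + 3)/s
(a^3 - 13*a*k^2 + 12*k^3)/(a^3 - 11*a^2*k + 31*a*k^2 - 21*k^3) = (a + 4*k)/(a - 7*k)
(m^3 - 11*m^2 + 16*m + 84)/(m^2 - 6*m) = m - 5 - 14/m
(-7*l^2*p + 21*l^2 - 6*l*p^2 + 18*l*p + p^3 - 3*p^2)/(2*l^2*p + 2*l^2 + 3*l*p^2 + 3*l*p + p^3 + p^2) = (-7*l*p + 21*l + p^2 - 3*p)/(2*l*p + 2*l + p^2 + p)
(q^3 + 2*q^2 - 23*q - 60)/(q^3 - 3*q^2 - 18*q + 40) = (q + 3)/(q - 2)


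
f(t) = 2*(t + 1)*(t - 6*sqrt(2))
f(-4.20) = 81.19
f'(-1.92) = -22.65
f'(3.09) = -2.61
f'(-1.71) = -21.81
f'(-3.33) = -28.29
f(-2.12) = 23.76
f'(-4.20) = -31.77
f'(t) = 4*t - 12*sqrt(2) + 2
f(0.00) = -16.97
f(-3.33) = 55.06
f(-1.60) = 12.10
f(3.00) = -43.88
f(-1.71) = 14.48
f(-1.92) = 19.15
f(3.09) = -44.13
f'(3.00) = -2.97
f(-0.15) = -14.68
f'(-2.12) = -23.45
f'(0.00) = -14.97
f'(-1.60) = -21.37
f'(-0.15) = -15.57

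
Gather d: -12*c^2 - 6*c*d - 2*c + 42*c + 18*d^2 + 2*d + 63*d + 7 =-12*c^2 + 40*c + 18*d^2 + d*(65 - 6*c) + 7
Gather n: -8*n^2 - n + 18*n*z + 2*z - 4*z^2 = -8*n^2 + n*(18*z - 1) - 4*z^2 + 2*z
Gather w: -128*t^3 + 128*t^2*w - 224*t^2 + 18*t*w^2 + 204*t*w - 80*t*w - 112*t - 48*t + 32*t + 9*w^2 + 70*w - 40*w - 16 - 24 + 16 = -128*t^3 - 224*t^2 - 128*t + w^2*(18*t + 9) + w*(128*t^2 + 124*t + 30) - 24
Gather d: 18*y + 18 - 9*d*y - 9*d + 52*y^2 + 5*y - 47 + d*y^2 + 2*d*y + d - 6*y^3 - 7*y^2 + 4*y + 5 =d*(y^2 - 7*y - 8) - 6*y^3 + 45*y^2 + 27*y - 24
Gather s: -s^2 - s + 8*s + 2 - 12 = -s^2 + 7*s - 10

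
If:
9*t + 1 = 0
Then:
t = -1/9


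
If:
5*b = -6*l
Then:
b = -6*l/5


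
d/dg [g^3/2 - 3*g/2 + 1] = 3*g^2/2 - 3/2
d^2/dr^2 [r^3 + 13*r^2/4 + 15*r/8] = 6*r + 13/2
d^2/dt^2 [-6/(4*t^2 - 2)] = 12*(-6*t^2 - 1)/(2*t^2 - 1)^3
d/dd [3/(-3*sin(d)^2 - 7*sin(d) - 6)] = 3*(6*sin(d) + 7)*cos(d)/(3*sin(d)^2 + 7*sin(d) + 6)^2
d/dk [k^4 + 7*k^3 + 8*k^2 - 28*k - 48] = 4*k^3 + 21*k^2 + 16*k - 28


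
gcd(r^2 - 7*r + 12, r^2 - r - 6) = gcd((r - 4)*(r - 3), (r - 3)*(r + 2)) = r - 3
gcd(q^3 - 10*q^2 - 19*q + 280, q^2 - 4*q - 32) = q - 8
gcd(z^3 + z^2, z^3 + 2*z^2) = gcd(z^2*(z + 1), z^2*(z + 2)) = z^2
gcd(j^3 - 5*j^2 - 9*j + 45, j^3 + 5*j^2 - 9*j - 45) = j^2 - 9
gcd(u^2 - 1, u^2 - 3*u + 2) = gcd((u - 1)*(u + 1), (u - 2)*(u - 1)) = u - 1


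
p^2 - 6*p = p*(p - 6)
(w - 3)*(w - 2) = w^2 - 5*w + 6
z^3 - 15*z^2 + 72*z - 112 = (z - 7)*(z - 4)^2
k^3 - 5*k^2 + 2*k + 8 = (k - 4)*(k - 2)*(k + 1)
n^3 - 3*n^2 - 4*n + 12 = (n - 3)*(n - 2)*(n + 2)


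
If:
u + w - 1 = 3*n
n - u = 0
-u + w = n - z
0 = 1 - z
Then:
No Solution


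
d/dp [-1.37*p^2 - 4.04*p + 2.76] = -2.74*p - 4.04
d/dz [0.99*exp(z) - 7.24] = 0.99*exp(z)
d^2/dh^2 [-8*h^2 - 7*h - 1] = -16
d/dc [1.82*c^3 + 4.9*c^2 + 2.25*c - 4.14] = 5.46*c^2 + 9.8*c + 2.25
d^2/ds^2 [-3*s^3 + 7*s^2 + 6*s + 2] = 14 - 18*s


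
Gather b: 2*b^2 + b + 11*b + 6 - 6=2*b^2 + 12*b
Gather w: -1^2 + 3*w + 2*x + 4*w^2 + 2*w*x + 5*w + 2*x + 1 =4*w^2 + w*(2*x + 8) + 4*x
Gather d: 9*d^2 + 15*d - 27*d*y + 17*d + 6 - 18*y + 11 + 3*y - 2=9*d^2 + d*(32 - 27*y) - 15*y + 15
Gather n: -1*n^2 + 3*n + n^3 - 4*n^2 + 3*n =n^3 - 5*n^2 + 6*n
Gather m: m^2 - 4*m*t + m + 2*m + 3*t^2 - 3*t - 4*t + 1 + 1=m^2 + m*(3 - 4*t) + 3*t^2 - 7*t + 2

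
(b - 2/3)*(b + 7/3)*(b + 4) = b^3 + 17*b^2/3 + 46*b/9 - 56/9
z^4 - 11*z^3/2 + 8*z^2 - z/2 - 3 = (z - 3)*(z - 2)*(z - 1)*(z + 1/2)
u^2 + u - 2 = (u - 1)*(u + 2)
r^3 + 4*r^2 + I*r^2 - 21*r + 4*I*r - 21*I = (r - 3)*(r + 7)*(r + I)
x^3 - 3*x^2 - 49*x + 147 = (x - 7)*(x - 3)*(x + 7)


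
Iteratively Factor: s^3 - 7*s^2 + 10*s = (s)*(s^2 - 7*s + 10) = s*(s - 5)*(s - 2)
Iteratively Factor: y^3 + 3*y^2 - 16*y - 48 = (y + 4)*(y^2 - y - 12) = (y + 3)*(y + 4)*(y - 4)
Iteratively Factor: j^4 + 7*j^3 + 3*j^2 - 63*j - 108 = (j + 3)*(j^3 + 4*j^2 - 9*j - 36) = (j - 3)*(j + 3)*(j^2 + 7*j + 12) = (j - 3)*(j + 3)*(j + 4)*(j + 3)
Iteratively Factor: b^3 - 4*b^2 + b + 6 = (b + 1)*(b^2 - 5*b + 6) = (b - 2)*(b + 1)*(b - 3)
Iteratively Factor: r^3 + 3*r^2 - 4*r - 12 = (r + 3)*(r^2 - 4) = (r - 2)*(r + 3)*(r + 2)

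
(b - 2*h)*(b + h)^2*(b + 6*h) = b^4 + 6*b^3*h - 3*b^2*h^2 - 20*b*h^3 - 12*h^4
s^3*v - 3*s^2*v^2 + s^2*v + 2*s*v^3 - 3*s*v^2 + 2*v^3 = (s - 2*v)*(s - v)*(s*v + v)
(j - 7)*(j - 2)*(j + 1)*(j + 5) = j^4 - 3*j^3 - 35*j^2 + 39*j + 70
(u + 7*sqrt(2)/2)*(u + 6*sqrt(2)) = u^2 + 19*sqrt(2)*u/2 + 42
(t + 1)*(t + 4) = t^2 + 5*t + 4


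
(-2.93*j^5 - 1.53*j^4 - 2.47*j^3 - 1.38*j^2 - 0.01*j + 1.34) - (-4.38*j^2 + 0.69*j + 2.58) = -2.93*j^5 - 1.53*j^4 - 2.47*j^3 + 3.0*j^2 - 0.7*j - 1.24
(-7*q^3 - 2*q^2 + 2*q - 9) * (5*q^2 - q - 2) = -35*q^5 - 3*q^4 + 26*q^3 - 43*q^2 + 5*q + 18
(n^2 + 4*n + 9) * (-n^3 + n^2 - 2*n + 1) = -n^5 - 3*n^4 - 7*n^3 + 2*n^2 - 14*n + 9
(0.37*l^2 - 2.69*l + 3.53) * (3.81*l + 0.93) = 1.4097*l^3 - 9.9048*l^2 + 10.9476*l + 3.2829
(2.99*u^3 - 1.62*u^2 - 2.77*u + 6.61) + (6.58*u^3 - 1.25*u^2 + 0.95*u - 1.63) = 9.57*u^3 - 2.87*u^2 - 1.82*u + 4.98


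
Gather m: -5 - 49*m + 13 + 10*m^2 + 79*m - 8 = 10*m^2 + 30*m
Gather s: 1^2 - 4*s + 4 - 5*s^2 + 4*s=5 - 5*s^2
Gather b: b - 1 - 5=b - 6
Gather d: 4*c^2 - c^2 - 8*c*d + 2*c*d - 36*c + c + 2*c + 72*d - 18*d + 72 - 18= 3*c^2 - 33*c + d*(54 - 6*c) + 54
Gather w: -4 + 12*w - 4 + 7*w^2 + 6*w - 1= 7*w^2 + 18*w - 9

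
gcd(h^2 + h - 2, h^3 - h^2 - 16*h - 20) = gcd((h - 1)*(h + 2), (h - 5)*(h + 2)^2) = h + 2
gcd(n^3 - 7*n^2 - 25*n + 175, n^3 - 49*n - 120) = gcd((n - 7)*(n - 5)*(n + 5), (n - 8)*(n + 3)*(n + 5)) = n + 5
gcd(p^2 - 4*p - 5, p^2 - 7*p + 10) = p - 5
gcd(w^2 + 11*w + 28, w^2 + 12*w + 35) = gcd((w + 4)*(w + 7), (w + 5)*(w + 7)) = w + 7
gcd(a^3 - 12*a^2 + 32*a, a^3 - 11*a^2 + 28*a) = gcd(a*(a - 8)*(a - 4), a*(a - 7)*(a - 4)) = a^2 - 4*a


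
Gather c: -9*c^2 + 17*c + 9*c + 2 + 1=-9*c^2 + 26*c + 3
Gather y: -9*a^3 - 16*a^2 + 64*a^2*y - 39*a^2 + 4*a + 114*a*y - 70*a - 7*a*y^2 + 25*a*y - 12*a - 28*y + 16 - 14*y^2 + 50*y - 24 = -9*a^3 - 55*a^2 - 78*a + y^2*(-7*a - 14) + y*(64*a^2 + 139*a + 22) - 8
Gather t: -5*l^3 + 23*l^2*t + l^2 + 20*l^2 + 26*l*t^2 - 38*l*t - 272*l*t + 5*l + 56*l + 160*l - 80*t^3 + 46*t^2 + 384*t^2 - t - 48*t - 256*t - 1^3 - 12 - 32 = -5*l^3 + 21*l^2 + 221*l - 80*t^3 + t^2*(26*l + 430) + t*(23*l^2 - 310*l - 305) - 45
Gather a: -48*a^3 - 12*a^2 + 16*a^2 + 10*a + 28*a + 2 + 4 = -48*a^3 + 4*a^2 + 38*a + 6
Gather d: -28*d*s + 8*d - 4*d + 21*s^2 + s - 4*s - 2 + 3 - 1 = d*(4 - 28*s) + 21*s^2 - 3*s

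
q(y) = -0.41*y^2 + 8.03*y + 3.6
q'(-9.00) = 15.41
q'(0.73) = 7.43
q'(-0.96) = 8.82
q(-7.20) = -75.47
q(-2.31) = -17.14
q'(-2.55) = 10.12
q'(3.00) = 5.57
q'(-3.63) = 11.01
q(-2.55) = -19.54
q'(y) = 8.03 - 0.82*y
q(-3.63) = -30.95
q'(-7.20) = 13.93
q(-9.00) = -101.88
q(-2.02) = -14.29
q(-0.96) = -4.49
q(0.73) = 9.24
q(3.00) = 24.00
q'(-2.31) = 9.92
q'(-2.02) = 9.69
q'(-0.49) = 8.43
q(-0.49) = -0.43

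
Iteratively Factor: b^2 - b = (b - 1)*(b)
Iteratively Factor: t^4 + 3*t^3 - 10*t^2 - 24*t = (t + 2)*(t^3 + t^2 - 12*t) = (t - 3)*(t + 2)*(t^2 + 4*t) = (t - 3)*(t + 2)*(t + 4)*(t)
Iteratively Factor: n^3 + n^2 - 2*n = (n)*(n^2 + n - 2) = n*(n + 2)*(n - 1)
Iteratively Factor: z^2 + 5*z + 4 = (z + 1)*(z + 4)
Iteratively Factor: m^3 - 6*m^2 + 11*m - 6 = (m - 1)*(m^2 - 5*m + 6) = (m - 2)*(m - 1)*(m - 3)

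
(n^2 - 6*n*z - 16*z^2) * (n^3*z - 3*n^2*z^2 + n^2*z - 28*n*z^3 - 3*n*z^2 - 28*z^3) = n^5*z - 9*n^4*z^2 + n^4*z - 26*n^3*z^3 - 9*n^3*z^2 + 216*n^2*z^4 - 26*n^2*z^3 + 448*n*z^5 + 216*n*z^4 + 448*z^5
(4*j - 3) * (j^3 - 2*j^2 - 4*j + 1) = 4*j^4 - 11*j^3 - 10*j^2 + 16*j - 3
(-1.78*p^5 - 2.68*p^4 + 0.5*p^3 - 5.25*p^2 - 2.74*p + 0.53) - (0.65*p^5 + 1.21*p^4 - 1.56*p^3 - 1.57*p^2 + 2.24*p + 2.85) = -2.43*p^5 - 3.89*p^4 + 2.06*p^3 - 3.68*p^2 - 4.98*p - 2.32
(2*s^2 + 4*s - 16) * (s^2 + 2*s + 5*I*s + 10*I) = 2*s^4 + 8*s^3 + 10*I*s^3 - 8*s^2 + 40*I*s^2 - 32*s - 40*I*s - 160*I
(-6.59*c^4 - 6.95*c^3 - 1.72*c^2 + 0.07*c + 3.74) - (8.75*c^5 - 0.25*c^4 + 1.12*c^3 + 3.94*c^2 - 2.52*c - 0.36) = -8.75*c^5 - 6.34*c^4 - 8.07*c^3 - 5.66*c^2 + 2.59*c + 4.1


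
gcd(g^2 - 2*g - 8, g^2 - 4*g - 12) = g + 2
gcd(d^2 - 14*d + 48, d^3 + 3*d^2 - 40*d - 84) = d - 6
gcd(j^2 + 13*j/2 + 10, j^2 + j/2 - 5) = j + 5/2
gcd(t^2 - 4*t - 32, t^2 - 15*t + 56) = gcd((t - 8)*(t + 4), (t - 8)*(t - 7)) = t - 8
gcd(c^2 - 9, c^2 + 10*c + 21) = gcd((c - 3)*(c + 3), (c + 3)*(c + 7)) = c + 3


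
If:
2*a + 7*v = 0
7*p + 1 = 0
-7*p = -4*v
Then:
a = 7/8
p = -1/7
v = -1/4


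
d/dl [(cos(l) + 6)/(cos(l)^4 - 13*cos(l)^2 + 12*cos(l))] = (3*(1 - cos(2*l))^2/4 - 138*cos(l) - 7*cos(2*l)/2 + 6*cos(3*l) + 131/2)*sin(l)/((cos(l)^3 - 13*cos(l) + 12)^2*cos(l)^2)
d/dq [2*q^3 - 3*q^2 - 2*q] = 6*q^2 - 6*q - 2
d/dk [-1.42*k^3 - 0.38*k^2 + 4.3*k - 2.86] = -4.26*k^2 - 0.76*k + 4.3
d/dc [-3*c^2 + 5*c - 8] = 5 - 6*c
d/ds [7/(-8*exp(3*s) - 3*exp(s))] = 21*(8*exp(2*s) + 1)*exp(-s)/(8*exp(2*s) + 3)^2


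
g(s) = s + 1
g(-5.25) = -4.25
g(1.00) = 2.00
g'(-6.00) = 1.00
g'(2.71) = 1.00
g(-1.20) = -0.20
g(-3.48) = -2.48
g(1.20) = 2.20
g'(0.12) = 1.00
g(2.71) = 3.71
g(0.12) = 1.12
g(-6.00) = -5.00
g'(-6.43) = 1.00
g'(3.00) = 1.00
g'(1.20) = 1.00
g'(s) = 1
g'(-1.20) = 1.00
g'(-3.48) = 1.00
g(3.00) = 4.00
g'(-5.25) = 1.00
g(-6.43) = -5.43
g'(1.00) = 1.00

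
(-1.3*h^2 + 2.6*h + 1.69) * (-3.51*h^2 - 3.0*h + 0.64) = 4.563*h^4 - 5.226*h^3 - 14.5639*h^2 - 3.406*h + 1.0816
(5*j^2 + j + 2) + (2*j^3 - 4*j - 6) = 2*j^3 + 5*j^2 - 3*j - 4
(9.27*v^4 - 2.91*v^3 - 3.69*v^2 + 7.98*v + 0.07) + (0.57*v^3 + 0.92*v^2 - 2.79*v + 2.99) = 9.27*v^4 - 2.34*v^3 - 2.77*v^2 + 5.19*v + 3.06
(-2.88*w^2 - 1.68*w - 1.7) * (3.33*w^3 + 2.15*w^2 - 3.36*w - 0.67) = -9.5904*w^5 - 11.7864*w^4 + 0.403800000000001*w^3 + 3.9194*w^2 + 6.8376*w + 1.139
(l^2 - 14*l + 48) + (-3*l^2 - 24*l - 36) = -2*l^2 - 38*l + 12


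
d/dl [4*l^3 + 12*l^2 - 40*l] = 12*l^2 + 24*l - 40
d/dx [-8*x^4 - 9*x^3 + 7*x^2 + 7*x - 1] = -32*x^3 - 27*x^2 + 14*x + 7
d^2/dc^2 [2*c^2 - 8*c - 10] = 4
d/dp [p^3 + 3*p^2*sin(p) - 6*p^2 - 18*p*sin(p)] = 3*p^2*cos(p) + 3*p^2 + 6*p*sin(p) - 18*p*cos(p) - 12*p - 18*sin(p)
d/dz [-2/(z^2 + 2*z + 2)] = 4*(z + 1)/(z^2 + 2*z + 2)^2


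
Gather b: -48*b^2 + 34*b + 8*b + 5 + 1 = -48*b^2 + 42*b + 6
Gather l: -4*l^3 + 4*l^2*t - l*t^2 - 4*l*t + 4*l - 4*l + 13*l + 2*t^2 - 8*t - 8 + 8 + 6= -4*l^3 + 4*l^2*t + l*(-t^2 - 4*t + 13) + 2*t^2 - 8*t + 6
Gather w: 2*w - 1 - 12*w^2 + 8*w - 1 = -12*w^2 + 10*w - 2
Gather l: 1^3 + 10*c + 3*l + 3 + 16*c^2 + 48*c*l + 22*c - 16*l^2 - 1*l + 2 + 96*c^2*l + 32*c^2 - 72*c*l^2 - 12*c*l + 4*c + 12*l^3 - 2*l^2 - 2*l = 48*c^2 + 36*c + 12*l^3 + l^2*(-72*c - 18) + l*(96*c^2 + 36*c) + 6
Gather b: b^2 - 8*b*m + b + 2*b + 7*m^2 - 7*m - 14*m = b^2 + b*(3 - 8*m) + 7*m^2 - 21*m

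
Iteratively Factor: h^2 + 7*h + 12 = (h + 3)*(h + 4)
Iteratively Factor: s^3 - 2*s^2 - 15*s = (s - 5)*(s^2 + 3*s) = (s - 5)*(s + 3)*(s)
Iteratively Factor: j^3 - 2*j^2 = (j)*(j^2 - 2*j) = j^2*(j - 2)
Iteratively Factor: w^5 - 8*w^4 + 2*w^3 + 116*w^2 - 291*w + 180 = (w - 5)*(w^4 - 3*w^3 - 13*w^2 + 51*w - 36) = (w - 5)*(w - 3)*(w^3 - 13*w + 12) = (w - 5)*(w - 3)*(w - 1)*(w^2 + w - 12) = (w - 5)*(w - 3)^2*(w - 1)*(w + 4)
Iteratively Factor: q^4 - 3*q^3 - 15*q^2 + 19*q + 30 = (q + 3)*(q^3 - 6*q^2 + 3*q + 10) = (q - 5)*(q + 3)*(q^2 - q - 2) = (q - 5)*(q + 1)*(q + 3)*(q - 2)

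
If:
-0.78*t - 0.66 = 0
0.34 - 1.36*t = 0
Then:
No Solution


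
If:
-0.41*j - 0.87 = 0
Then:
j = -2.12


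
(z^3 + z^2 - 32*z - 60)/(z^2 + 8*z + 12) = (z^2 - z - 30)/(z + 6)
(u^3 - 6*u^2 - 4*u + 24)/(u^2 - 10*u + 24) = (u^2 - 4)/(u - 4)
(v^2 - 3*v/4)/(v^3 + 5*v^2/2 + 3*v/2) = (4*v - 3)/(2*(2*v^2 + 5*v + 3))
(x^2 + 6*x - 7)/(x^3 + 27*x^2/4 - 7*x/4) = 4*(x - 1)/(x*(4*x - 1))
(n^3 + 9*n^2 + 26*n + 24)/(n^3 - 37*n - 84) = (n + 2)/(n - 7)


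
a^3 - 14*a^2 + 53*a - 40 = (a - 8)*(a - 5)*(a - 1)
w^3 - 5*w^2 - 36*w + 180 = (w - 6)*(w - 5)*(w + 6)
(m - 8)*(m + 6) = m^2 - 2*m - 48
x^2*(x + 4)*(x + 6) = x^4 + 10*x^3 + 24*x^2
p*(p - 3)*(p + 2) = p^3 - p^2 - 6*p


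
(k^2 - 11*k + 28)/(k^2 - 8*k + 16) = (k - 7)/(k - 4)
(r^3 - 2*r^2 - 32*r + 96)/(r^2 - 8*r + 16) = r + 6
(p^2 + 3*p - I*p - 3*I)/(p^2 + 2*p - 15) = (p^2 + p*(3 - I) - 3*I)/(p^2 + 2*p - 15)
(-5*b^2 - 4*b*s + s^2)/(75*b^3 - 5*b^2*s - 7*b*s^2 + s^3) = (b + s)/(-15*b^2 - 2*b*s + s^2)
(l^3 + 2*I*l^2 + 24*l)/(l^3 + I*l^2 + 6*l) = (l^2 + 2*I*l + 24)/(l^2 + I*l + 6)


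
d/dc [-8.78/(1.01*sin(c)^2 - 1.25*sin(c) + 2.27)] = (17.7356*sin(c) - 10.975)*cos(c)/(1.01*sin(c)^2 - 1.25*sin(c) + 2.27)^2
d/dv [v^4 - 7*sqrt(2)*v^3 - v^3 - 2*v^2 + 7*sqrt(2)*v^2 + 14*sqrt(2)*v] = 4*v^3 - 21*sqrt(2)*v^2 - 3*v^2 - 4*v + 14*sqrt(2)*v + 14*sqrt(2)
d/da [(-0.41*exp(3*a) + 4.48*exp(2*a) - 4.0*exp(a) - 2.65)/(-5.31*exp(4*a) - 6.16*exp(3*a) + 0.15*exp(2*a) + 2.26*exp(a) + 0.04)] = (-2.1771*exp(6*a) + 47.5776*exp(5*a) - 36.1847*exp(4*a) - 107.4192*exp(3*a) - 38.2964*exp(2*a) + 1.1534*exp(a) + 5.829)*exp(a)/(28.1961*exp(8*a) + 65.4192*exp(7*a) + 36.3526*exp(6*a) - 25.8492*exp(5*a) - 28.2455*exp(4*a) + 0.1852*exp(3*a) + 5.1196*exp(2*a) + 0.1808*exp(a) + 0.0016)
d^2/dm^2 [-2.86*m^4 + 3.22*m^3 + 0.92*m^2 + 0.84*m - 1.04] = -34.32*m^2 + 19.32*m + 1.84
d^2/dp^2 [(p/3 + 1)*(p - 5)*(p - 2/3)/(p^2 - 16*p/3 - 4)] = 2*(41*p^3 + 558*p^2 - 2484*p + 5160)/(27*p^6 - 432*p^5 + 1980*p^4 - 640*p^3 - 7920*p^2 - 6912*p - 1728)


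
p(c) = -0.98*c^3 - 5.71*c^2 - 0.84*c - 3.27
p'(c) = -2.94*c^2 - 11.42*c - 0.84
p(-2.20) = -18.62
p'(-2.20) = 10.05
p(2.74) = -68.60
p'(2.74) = -54.20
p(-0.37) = -3.69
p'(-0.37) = 2.98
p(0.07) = -3.36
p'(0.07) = -1.65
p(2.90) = -77.63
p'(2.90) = -58.68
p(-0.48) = -4.07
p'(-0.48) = 3.96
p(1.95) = -33.89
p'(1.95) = -34.29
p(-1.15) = -8.37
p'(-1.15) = 8.40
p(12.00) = -2529.03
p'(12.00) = -561.24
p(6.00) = -425.55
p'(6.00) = -175.20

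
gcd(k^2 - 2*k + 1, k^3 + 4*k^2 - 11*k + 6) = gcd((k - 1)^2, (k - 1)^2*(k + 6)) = k^2 - 2*k + 1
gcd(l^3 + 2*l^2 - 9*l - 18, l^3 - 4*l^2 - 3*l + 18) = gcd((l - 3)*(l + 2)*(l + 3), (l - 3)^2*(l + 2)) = l^2 - l - 6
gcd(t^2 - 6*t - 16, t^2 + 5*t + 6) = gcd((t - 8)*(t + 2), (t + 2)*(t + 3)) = t + 2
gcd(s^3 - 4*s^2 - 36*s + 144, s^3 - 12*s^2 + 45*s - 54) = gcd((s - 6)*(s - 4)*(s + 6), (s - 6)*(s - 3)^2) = s - 6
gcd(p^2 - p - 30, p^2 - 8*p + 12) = p - 6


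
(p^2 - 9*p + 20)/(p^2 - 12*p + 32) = (p - 5)/(p - 8)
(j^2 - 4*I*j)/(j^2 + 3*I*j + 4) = j*(j - 4*I)/(j^2 + 3*I*j + 4)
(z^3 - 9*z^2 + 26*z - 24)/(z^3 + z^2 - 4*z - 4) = (z^2 - 7*z + 12)/(z^2 + 3*z + 2)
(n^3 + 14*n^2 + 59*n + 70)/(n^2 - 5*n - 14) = (n^2 + 12*n + 35)/(n - 7)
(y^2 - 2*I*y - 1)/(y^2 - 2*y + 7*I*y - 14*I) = (y^2 - 2*I*y - 1)/(y^2 + y*(-2 + 7*I) - 14*I)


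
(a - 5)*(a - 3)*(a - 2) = a^3 - 10*a^2 + 31*a - 30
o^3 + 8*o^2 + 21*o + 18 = (o + 2)*(o + 3)^2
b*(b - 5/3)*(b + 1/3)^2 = b^4 - b^3 - b^2 - 5*b/27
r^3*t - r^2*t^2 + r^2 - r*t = r*(r - t)*(r*t + 1)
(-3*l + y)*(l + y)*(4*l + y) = -12*l^3 - 11*l^2*y + 2*l*y^2 + y^3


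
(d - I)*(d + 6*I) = d^2 + 5*I*d + 6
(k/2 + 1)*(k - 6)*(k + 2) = k^3/2 - k^2 - 10*k - 12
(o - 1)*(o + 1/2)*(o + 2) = o^3 + 3*o^2/2 - 3*o/2 - 1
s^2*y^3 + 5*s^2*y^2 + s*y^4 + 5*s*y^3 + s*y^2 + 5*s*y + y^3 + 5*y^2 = y*(s + y)*(y + 5)*(s*y + 1)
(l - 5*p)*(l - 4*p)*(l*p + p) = l^3*p - 9*l^2*p^2 + l^2*p + 20*l*p^3 - 9*l*p^2 + 20*p^3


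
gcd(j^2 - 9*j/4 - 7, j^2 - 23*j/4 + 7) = j - 4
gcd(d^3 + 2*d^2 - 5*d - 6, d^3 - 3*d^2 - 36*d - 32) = d + 1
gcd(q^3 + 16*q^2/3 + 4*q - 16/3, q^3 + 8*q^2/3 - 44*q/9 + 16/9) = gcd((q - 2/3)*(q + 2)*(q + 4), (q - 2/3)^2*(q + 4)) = q^2 + 10*q/3 - 8/3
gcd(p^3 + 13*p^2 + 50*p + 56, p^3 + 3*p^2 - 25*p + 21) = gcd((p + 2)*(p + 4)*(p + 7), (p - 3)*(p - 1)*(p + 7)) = p + 7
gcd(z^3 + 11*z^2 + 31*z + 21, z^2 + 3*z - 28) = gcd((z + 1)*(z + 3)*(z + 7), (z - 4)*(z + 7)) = z + 7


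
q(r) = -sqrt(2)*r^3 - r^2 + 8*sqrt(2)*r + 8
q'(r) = -3*sqrt(2)*r^2 - 2*r + 8*sqrt(2)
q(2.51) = 7.73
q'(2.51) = -20.44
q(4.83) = -120.04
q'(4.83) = -97.32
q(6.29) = -312.34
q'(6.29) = -169.12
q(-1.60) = -6.87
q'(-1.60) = 3.65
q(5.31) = -171.86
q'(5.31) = -118.93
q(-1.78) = -7.33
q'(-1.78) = 1.43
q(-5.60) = 161.64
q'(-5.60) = -110.54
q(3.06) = -7.26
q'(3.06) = -34.53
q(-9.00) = 856.14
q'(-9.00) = -314.34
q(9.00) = -1002.14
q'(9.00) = -350.34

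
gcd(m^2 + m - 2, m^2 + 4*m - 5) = m - 1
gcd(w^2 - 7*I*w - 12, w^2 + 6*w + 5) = 1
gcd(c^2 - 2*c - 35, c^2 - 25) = c + 5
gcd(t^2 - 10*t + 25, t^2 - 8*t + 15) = t - 5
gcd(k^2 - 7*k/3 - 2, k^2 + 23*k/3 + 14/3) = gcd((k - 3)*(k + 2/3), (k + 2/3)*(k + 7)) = k + 2/3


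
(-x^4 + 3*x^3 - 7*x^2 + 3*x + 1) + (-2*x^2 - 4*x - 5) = -x^4 + 3*x^3 - 9*x^2 - x - 4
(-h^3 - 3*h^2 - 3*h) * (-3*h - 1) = 3*h^4 + 10*h^3 + 12*h^2 + 3*h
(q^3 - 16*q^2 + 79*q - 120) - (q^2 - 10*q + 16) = q^3 - 17*q^2 + 89*q - 136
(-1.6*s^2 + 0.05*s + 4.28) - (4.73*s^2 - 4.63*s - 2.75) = -6.33*s^2 + 4.68*s + 7.03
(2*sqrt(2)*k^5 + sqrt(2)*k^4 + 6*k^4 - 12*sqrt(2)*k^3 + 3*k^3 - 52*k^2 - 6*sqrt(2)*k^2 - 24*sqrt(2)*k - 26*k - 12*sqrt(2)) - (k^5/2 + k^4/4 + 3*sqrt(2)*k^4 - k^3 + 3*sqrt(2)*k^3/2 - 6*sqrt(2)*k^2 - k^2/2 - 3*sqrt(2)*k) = -k^5/2 + 2*sqrt(2)*k^5 - 2*sqrt(2)*k^4 + 23*k^4/4 - 27*sqrt(2)*k^3/2 + 4*k^3 - 103*k^2/2 - 21*sqrt(2)*k - 26*k - 12*sqrt(2)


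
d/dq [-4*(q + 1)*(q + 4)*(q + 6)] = -12*q^2 - 88*q - 136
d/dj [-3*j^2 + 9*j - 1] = 9 - 6*j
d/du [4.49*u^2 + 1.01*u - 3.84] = 8.98*u + 1.01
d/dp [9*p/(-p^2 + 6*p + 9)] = 9*(p^2 + 9)/(p^4 - 12*p^3 + 18*p^2 + 108*p + 81)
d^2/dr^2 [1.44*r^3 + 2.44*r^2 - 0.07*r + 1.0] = 8.64*r + 4.88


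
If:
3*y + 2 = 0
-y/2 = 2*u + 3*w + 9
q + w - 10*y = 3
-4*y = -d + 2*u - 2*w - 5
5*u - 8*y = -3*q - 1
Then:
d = -239/63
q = -73/63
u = -4/7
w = -158/63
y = -2/3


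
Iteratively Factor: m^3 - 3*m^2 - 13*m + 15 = (m - 1)*(m^2 - 2*m - 15) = (m - 5)*(m - 1)*(m + 3)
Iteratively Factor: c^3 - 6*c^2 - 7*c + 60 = (c - 4)*(c^2 - 2*c - 15) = (c - 5)*(c - 4)*(c + 3)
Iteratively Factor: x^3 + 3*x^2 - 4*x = (x + 4)*(x^2 - x) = (x - 1)*(x + 4)*(x)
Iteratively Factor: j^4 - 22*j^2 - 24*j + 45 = (j - 5)*(j^3 + 5*j^2 + 3*j - 9) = (j - 5)*(j - 1)*(j^2 + 6*j + 9) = (j - 5)*(j - 1)*(j + 3)*(j + 3)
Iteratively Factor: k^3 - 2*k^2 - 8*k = (k + 2)*(k^2 - 4*k) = k*(k + 2)*(k - 4)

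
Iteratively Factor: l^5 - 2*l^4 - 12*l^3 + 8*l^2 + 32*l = (l)*(l^4 - 2*l^3 - 12*l^2 + 8*l + 32) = l*(l + 2)*(l^3 - 4*l^2 - 4*l + 16) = l*(l - 4)*(l + 2)*(l^2 - 4) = l*(l - 4)*(l - 2)*(l + 2)*(l + 2)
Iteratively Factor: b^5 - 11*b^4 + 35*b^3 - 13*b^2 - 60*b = (b - 5)*(b^4 - 6*b^3 + 5*b^2 + 12*b) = b*(b - 5)*(b^3 - 6*b^2 + 5*b + 12) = b*(b - 5)*(b - 3)*(b^2 - 3*b - 4) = b*(b - 5)*(b - 4)*(b - 3)*(b + 1)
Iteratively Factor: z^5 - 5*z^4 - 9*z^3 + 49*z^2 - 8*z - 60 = (z - 2)*(z^4 - 3*z^3 - 15*z^2 + 19*z + 30) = (z - 2)*(z + 3)*(z^3 - 6*z^2 + 3*z + 10) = (z - 2)*(z + 1)*(z + 3)*(z^2 - 7*z + 10) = (z - 5)*(z - 2)*(z + 1)*(z + 3)*(z - 2)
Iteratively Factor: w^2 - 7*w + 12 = (w - 4)*(w - 3)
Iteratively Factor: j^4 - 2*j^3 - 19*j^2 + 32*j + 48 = (j + 4)*(j^3 - 6*j^2 + 5*j + 12) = (j - 3)*(j + 4)*(j^2 - 3*j - 4) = (j - 4)*(j - 3)*(j + 4)*(j + 1)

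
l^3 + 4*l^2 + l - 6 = (l - 1)*(l + 2)*(l + 3)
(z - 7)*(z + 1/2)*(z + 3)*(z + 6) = z^4 + 5*z^3/2 - 44*z^2 - 297*z/2 - 63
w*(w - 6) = w^2 - 6*w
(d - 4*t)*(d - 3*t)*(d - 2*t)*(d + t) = d^4 - 8*d^3*t + 17*d^2*t^2 + 2*d*t^3 - 24*t^4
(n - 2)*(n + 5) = n^2 + 3*n - 10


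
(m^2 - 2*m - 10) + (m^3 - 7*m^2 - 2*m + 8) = m^3 - 6*m^2 - 4*m - 2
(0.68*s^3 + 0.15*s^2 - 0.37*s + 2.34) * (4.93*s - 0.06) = 3.3524*s^4 + 0.6987*s^3 - 1.8331*s^2 + 11.5584*s - 0.1404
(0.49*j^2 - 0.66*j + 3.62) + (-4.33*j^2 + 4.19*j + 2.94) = -3.84*j^2 + 3.53*j + 6.56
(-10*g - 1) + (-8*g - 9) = -18*g - 10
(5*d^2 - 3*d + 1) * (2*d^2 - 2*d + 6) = 10*d^4 - 16*d^3 + 38*d^2 - 20*d + 6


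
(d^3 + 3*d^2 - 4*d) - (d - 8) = d^3 + 3*d^2 - 5*d + 8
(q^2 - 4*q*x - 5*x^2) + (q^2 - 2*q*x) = 2*q^2 - 6*q*x - 5*x^2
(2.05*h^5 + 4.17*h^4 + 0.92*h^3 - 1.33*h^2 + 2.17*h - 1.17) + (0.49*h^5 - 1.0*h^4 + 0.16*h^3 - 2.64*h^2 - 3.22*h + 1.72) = 2.54*h^5 + 3.17*h^4 + 1.08*h^3 - 3.97*h^2 - 1.05*h + 0.55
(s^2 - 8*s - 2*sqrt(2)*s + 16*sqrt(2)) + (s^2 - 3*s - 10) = 2*s^2 - 11*s - 2*sqrt(2)*s - 10 + 16*sqrt(2)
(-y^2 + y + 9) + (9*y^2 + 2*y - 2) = 8*y^2 + 3*y + 7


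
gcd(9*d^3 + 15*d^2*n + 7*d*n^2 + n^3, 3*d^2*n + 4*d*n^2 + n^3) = 3*d^2 + 4*d*n + n^2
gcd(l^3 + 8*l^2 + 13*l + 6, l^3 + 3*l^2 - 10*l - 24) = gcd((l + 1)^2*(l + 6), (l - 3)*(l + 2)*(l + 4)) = 1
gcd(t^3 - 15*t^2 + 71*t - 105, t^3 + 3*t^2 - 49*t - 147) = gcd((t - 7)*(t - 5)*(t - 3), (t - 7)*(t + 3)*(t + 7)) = t - 7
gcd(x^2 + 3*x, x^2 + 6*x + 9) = x + 3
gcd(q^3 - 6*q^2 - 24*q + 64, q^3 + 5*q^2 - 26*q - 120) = q + 4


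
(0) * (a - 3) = 0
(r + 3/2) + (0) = r + 3/2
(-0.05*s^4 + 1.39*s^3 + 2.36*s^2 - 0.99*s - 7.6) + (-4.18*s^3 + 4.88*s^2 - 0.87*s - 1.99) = -0.05*s^4 - 2.79*s^3 + 7.24*s^2 - 1.86*s - 9.59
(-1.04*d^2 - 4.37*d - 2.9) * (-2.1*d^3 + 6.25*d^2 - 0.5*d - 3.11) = 2.184*d^5 + 2.677*d^4 - 20.7025*d^3 - 12.7056*d^2 + 15.0407*d + 9.019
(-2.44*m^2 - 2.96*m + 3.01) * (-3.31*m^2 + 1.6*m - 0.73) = 8.0764*m^4 + 5.8936*m^3 - 12.9179*m^2 + 6.9768*m - 2.1973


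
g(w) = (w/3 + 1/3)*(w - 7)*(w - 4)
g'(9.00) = 26.67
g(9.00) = 33.33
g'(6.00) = 1.67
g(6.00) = -4.67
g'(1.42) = -1.78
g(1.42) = 11.61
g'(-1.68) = 19.69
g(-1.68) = -11.18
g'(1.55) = -2.26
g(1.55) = 11.35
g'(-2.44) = 27.89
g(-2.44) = -29.18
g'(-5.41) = 71.00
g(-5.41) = -171.66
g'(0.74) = 1.28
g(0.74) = 11.84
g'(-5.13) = 66.18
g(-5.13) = -152.46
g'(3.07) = -5.38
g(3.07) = 4.96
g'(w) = (w/3 + 1/3)*(w - 7) + (w/3 + 1/3)*(w - 4) + (w - 7)*(w - 4)/3 = w^2 - 20*w/3 + 17/3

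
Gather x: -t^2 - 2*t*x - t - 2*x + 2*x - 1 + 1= -t^2 - 2*t*x - t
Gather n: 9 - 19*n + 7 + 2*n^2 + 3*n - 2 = 2*n^2 - 16*n + 14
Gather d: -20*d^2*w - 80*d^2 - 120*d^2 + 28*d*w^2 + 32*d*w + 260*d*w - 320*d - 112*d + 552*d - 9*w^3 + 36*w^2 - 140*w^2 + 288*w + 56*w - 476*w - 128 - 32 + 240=d^2*(-20*w - 200) + d*(28*w^2 + 292*w + 120) - 9*w^3 - 104*w^2 - 132*w + 80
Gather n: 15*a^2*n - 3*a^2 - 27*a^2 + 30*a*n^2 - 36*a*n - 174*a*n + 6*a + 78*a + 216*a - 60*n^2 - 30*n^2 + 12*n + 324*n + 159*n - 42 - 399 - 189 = -30*a^2 + 300*a + n^2*(30*a - 90) + n*(15*a^2 - 210*a + 495) - 630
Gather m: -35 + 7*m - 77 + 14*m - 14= 21*m - 126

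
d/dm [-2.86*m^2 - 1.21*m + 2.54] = -5.72*m - 1.21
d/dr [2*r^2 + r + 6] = 4*r + 1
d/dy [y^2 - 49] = 2*y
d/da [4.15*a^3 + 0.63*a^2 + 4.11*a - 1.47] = 12.45*a^2 + 1.26*a + 4.11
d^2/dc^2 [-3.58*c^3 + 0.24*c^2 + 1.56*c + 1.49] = 0.48 - 21.48*c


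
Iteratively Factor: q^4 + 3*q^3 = (q + 3)*(q^3) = q*(q + 3)*(q^2) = q^2*(q + 3)*(q)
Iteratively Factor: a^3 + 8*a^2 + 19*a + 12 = (a + 3)*(a^2 + 5*a + 4) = (a + 3)*(a + 4)*(a + 1)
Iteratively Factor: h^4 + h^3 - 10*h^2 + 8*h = (h - 2)*(h^3 + 3*h^2 - 4*h) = h*(h - 2)*(h^2 + 3*h - 4) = h*(h - 2)*(h - 1)*(h + 4)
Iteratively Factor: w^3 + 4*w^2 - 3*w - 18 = (w + 3)*(w^2 + w - 6) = (w + 3)^2*(w - 2)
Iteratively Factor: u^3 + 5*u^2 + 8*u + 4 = (u + 1)*(u^2 + 4*u + 4) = (u + 1)*(u + 2)*(u + 2)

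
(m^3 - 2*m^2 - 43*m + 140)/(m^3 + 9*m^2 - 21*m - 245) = (m - 4)/(m + 7)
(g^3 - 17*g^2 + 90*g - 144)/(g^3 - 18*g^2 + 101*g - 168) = (g - 6)/(g - 7)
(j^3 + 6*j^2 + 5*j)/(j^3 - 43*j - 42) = j*(j + 5)/(j^2 - j - 42)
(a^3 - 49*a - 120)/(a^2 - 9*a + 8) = (a^2 + 8*a + 15)/(a - 1)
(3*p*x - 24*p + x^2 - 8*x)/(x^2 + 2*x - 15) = (3*p*x - 24*p + x^2 - 8*x)/(x^2 + 2*x - 15)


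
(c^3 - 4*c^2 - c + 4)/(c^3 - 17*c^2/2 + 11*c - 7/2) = 2*(c^2 - 3*c - 4)/(2*c^2 - 15*c + 7)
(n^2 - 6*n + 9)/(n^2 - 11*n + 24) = (n - 3)/(n - 8)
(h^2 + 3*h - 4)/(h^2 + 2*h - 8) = (h - 1)/(h - 2)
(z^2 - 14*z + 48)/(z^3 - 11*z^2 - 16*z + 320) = (z - 6)/(z^2 - 3*z - 40)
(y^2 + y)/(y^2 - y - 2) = y/(y - 2)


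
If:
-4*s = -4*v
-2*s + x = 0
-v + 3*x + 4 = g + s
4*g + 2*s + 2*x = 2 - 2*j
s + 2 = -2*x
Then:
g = 12/5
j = -13/5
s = -2/5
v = -2/5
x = -4/5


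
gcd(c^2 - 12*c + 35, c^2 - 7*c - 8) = 1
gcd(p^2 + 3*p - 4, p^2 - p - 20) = p + 4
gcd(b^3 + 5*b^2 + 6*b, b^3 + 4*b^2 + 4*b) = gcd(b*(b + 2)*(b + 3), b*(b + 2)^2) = b^2 + 2*b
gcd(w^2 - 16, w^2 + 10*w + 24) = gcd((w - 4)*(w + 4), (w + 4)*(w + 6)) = w + 4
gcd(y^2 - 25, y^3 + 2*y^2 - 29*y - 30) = y - 5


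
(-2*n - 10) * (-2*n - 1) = 4*n^2 + 22*n + 10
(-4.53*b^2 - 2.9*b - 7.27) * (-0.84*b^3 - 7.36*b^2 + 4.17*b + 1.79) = 3.8052*b^5 + 35.7768*b^4 + 8.5607*b^3 + 33.3055*b^2 - 35.5069*b - 13.0133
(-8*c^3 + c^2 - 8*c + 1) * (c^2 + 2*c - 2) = -8*c^5 - 15*c^4 + 10*c^3 - 17*c^2 + 18*c - 2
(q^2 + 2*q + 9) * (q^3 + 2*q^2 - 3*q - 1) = q^5 + 4*q^4 + 10*q^3 + 11*q^2 - 29*q - 9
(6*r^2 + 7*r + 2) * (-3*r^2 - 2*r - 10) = -18*r^4 - 33*r^3 - 80*r^2 - 74*r - 20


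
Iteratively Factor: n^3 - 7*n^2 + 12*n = (n - 4)*(n^2 - 3*n) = (n - 4)*(n - 3)*(n)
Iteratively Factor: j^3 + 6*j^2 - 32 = (j + 4)*(j^2 + 2*j - 8) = (j - 2)*(j + 4)*(j + 4)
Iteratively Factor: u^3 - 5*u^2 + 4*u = (u)*(u^2 - 5*u + 4) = u*(u - 4)*(u - 1)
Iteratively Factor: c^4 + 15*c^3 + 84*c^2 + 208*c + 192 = (c + 4)*(c^3 + 11*c^2 + 40*c + 48) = (c + 3)*(c + 4)*(c^2 + 8*c + 16) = (c + 3)*(c + 4)^2*(c + 4)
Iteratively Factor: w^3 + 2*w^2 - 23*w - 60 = (w - 5)*(w^2 + 7*w + 12) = (w - 5)*(w + 3)*(w + 4)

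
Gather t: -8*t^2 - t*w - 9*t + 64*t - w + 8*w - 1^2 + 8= -8*t^2 + t*(55 - w) + 7*w + 7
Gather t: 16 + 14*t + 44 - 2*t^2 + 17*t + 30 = -2*t^2 + 31*t + 90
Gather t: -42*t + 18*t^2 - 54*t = 18*t^2 - 96*t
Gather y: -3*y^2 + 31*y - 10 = -3*y^2 + 31*y - 10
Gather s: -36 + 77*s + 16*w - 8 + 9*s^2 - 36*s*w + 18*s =9*s^2 + s*(95 - 36*w) + 16*w - 44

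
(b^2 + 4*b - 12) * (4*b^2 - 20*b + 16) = 4*b^4 - 4*b^3 - 112*b^2 + 304*b - 192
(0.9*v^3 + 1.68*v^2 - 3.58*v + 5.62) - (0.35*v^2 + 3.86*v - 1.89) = 0.9*v^3 + 1.33*v^2 - 7.44*v + 7.51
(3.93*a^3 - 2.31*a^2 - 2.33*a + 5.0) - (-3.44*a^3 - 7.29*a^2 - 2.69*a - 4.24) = 7.37*a^3 + 4.98*a^2 + 0.36*a + 9.24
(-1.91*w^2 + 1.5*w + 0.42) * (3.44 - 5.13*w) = 9.7983*w^3 - 14.2654*w^2 + 3.0054*w + 1.4448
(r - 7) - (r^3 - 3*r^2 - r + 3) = -r^3 + 3*r^2 + 2*r - 10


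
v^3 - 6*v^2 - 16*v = v*(v - 8)*(v + 2)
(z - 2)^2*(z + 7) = z^3 + 3*z^2 - 24*z + 28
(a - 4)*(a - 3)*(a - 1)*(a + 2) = a^4 - 6*a^3 + 3*a^2 + 26*a - 24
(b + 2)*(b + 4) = b^2 + 6*b + 8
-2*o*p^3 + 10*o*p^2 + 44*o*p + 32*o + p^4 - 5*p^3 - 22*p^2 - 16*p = (-2*o + p)*(p - 8)*(p + 1)*(p + 2)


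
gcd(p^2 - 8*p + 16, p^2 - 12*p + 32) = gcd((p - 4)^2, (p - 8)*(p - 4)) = p - 4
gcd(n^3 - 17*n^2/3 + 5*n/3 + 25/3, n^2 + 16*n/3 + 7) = 1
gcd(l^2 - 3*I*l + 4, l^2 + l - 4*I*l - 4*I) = l - 4*I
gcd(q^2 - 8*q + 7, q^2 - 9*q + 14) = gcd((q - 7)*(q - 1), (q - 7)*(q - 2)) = q - 7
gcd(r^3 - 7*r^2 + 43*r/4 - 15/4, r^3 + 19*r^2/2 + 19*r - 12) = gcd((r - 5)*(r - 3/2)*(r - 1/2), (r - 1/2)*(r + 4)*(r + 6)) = r - 1/2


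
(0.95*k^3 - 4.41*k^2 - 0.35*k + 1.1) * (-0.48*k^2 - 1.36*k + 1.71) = -0.456*k^5 + 0.8248*k^4 + 7.7901*k^3 - 7.5931*k^2 - 2.0945*k + 1.881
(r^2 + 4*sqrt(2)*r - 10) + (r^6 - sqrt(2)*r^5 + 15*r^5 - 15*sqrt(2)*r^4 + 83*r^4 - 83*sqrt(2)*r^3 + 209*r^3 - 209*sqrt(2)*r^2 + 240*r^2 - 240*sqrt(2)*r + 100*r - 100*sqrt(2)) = r^6 - sqrt(2)*r^5 + 15*r^5 - 15*sqrt(2)*r^4 + 83*r^4 - 83*sqrt(2)*r^3 + 209*r^3 - 209*sqrt(2)*r^2 + 241*r^2 - 236*sqrt(2)*r + 100*r - 100*sqrt(2) - 10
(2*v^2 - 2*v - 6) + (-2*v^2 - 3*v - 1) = -5*v - 7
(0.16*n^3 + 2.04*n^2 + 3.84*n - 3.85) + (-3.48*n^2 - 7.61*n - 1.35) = 0.16*n^3 - 1.44*n^2 - 3.77*n - 5.2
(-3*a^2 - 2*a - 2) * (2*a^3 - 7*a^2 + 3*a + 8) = -6*a^5 + 17*a^4 + a^3 - 16*a^2 - 22*a - 16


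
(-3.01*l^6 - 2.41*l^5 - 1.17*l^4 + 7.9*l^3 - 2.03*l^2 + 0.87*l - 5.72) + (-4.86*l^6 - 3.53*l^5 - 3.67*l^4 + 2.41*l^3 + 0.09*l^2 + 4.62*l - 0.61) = -7.87*l^6 - 5.94*l^5 - 4.84*l^4 + 10.31*l^3 - 1.94*l^2 + 5.49*l - 6.33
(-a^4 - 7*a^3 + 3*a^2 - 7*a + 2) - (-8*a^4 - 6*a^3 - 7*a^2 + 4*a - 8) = 7*a^4 - a^3 + 10*a^2 - 11*a + 10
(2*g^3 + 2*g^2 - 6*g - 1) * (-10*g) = -20*g^4 - 20*g^3 + 60*g^2 + 10*g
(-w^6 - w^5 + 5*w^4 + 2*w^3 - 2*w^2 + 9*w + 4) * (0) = 0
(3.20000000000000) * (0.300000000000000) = 0.960000000000000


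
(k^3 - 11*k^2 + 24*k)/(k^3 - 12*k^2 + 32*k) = (k - 3)/(k - 4)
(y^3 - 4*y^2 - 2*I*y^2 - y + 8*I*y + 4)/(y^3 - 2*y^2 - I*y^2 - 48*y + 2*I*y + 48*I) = (y^2 - y*(4 + I) + 4*I)/(y^2 - 2*y - 48)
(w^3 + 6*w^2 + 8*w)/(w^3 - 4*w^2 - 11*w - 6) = w*(w^2 + 6*w + 8)/(w^3 - 4*w^2 - 11*w - 6)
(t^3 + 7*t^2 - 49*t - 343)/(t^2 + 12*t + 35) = (t^2 - 49)/(t + 5)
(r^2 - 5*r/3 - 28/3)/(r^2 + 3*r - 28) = (r + 7/3)/(r + 7)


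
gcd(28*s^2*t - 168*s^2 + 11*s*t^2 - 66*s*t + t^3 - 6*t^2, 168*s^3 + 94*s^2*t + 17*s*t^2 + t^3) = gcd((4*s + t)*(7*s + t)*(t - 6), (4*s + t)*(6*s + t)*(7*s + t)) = 28*s^2 + 11*s*t + t^2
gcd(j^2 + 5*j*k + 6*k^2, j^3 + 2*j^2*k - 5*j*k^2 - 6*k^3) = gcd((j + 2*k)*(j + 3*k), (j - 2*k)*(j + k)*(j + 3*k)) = j + 3*k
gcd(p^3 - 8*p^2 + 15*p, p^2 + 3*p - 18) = p - 3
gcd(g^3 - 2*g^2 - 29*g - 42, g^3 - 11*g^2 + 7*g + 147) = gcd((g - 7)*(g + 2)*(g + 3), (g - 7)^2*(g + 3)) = g^2 - 4*g - 21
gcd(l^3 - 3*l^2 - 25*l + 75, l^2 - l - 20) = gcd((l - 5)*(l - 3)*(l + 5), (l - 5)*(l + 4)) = l - 5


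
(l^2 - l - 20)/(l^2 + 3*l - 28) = (l^2 - l - 20)/(l^2 + 3*l - 28)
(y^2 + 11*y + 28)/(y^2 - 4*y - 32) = (y + 7)/(y - 8)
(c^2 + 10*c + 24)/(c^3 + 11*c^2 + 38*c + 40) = (c + 6)/(c^2 + 7*c + 10)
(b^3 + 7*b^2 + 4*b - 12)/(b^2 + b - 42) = (b^3 + 7*b^2 + 4*b - 12)/(b^2 + b - 42)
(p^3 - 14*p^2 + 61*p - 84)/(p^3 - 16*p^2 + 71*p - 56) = (p^2 - 7*p + 12)/(p^2 - 9*p + 8)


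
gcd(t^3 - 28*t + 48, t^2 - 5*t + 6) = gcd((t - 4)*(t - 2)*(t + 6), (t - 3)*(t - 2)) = t - 2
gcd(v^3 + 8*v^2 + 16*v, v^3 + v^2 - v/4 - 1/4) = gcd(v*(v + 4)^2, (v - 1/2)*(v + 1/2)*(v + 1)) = 1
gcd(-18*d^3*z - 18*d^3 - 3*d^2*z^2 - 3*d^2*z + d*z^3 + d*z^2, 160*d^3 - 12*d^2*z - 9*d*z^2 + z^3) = 1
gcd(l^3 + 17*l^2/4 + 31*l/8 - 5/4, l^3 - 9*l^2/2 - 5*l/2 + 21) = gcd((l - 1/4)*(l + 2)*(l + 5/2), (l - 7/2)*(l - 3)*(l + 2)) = l + 2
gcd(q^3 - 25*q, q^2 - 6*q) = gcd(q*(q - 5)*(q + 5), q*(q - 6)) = q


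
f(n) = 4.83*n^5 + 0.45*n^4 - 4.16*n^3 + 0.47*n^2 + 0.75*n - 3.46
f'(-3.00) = 1793.16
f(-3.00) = -1026.40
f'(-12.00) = 495856.35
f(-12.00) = -1185283.66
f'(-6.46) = 41046.48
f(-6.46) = -52422.29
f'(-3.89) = 5232.17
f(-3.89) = -3953.60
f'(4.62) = 10918.55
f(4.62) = 9970.99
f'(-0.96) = 7.27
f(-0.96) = -3.62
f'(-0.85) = 2.44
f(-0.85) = -3.11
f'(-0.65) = -1.32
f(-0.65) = -3.09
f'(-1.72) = 164.42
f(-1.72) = -50.96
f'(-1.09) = 16.66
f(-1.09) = -5.13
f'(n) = 24.15*n^4 + 1.8*n^3 - 12.48*n^2 + 0.94*n + 0.75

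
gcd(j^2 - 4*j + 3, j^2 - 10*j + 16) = 1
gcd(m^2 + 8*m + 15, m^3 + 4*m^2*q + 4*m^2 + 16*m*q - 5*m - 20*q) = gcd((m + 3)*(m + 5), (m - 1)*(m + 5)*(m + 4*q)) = m + 5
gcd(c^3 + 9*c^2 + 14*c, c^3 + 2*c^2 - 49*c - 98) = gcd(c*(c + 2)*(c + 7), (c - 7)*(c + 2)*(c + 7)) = c^2 + 9*c + 14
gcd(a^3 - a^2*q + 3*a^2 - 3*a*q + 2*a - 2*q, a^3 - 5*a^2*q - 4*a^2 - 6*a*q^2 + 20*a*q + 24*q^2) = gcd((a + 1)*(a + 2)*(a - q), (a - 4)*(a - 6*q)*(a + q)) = 1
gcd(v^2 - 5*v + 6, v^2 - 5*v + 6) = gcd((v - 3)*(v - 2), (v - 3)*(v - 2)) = v^2 - 5*v + 6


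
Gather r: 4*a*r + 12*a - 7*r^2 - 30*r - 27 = 12*a - 7*r^2 + r*(4*a - 30) - 27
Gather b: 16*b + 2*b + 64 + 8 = 18*b + 72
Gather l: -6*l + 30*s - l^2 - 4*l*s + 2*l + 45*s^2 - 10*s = -l^2 + l*(-4*s - 4) + 45*s^2 + 20*s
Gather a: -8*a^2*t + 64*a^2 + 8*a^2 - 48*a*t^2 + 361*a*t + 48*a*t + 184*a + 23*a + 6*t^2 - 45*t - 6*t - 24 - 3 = a^2*(72 - 8*t) + a*(-48*t^2 + 409*t + 207) + 6*t^2 - 51*t - 27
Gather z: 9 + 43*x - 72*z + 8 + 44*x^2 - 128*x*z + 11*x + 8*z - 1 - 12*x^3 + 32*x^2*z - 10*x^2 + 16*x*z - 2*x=-12*x^3 + 34*x^2 + 52*x + z*(32*x^2 - 112*x - 64) + 16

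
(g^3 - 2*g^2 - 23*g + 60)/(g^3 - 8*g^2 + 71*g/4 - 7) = 4*(g^2 + 2*g - 15)/(4*g^2 - 16*g + 7)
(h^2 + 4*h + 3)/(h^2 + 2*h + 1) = (h + 3)/(h + 1)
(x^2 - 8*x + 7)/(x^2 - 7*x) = (x - 1)/x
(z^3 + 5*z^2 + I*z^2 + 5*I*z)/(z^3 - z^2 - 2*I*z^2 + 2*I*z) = (z^2 + 5*z + I*z + 5*I)/(z^2 - z - 2*I*z + 2*I)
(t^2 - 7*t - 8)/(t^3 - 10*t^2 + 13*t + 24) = 1/(t - 3)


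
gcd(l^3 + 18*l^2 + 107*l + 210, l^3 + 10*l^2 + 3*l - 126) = l^2 + 13*l + 42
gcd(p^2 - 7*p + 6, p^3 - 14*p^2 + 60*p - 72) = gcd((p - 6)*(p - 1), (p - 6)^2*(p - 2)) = p - 6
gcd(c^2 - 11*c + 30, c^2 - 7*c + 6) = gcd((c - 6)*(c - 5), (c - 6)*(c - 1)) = c - 6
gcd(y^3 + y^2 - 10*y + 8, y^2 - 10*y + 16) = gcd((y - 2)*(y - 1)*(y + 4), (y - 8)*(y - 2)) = y - 2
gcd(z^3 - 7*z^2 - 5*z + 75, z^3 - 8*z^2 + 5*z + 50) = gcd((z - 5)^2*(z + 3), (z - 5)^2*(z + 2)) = z^2 - 10*z + 25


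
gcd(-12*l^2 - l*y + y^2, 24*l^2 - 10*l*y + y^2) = -4*l + y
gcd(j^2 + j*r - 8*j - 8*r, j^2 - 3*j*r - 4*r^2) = j + r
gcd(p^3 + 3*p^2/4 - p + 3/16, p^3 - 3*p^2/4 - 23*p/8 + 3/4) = p^2 + 5*p/4 - 3/8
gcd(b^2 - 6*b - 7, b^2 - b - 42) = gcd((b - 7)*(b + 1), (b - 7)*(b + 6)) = b - 7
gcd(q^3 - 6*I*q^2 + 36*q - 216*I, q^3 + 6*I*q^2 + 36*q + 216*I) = q^2 + 36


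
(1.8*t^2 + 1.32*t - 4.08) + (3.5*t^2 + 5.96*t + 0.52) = 5.3*t^2 + 7.28*t - 3.56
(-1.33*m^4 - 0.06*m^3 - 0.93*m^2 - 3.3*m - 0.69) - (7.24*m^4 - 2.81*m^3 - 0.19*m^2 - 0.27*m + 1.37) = -8.57*m^4 + 2.75*m^3 - 0.74*m^2 - 3.03*m - 2.06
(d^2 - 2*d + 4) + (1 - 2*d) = d^2 - 4*d + 5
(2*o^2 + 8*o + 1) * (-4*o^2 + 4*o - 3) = -8*o^4 - 24*o^3 + 22*o^2 - 20*o - 3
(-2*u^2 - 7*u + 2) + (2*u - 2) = -2*u^2 - 5*u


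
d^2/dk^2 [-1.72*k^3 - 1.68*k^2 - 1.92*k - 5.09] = -10.32*k - 3.36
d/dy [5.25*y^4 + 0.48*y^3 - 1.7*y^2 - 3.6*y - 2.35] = 21.0*y^3 + 1.44*y^2 - 3.4*y - 3.6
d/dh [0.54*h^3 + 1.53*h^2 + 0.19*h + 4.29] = 1.62*h^2 + 3.06*h + 0.19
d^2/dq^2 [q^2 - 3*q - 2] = 2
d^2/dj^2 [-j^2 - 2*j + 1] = -2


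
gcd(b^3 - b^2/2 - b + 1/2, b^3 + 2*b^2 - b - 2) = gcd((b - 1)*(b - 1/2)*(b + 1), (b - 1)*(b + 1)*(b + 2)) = b^2 - 1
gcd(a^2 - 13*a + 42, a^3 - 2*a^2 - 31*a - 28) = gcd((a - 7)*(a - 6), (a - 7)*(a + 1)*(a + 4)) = a - 7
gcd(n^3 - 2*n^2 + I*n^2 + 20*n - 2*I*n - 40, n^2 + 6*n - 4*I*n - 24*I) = n - 4*I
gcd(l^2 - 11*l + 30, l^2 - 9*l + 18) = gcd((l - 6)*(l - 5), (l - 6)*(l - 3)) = l - 6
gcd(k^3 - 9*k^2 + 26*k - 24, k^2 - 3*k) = k - 3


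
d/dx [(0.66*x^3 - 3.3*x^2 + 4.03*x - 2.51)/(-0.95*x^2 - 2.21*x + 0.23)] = (-0.627*x^4 - 2.9172*x^3 + 11.5769*x^2 - 6.287*x - 4.6202)/(0.9025*x^4 + 4.199*x^3 + 4.4471*x^2 - 1.0166*x + 0.0529)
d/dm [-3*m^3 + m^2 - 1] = m*(2 - 9*m)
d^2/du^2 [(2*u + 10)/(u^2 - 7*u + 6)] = 4*((2 - 3*u)*(u^2 - 7*u + 6) + (u + 5)*(2*u - 7)^2)/(u^2 - 7*u + 6)^3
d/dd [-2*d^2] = -4*d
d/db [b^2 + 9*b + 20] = 2*b + 9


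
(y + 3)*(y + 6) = y^2 + 9*y + 18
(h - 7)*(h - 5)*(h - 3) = h^3 - 15*h^2 + 71*h - 105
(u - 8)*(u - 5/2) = u^2 - 21*u/2 + 20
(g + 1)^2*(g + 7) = g^3 + 9*g^2 + 15*g + 7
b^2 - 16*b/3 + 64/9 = (b - 8/3)^2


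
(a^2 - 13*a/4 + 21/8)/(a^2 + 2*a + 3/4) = (8*a^2 - 26*a + 21)/(2*(4*a^2 + 8*a + 3))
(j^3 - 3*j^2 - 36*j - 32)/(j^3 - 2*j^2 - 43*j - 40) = (j + 4)/(j + 5)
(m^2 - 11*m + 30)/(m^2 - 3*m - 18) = (m - 5)/(m + 3)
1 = 1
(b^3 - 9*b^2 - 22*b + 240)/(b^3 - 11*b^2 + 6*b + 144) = (b + 5)/(b + 3)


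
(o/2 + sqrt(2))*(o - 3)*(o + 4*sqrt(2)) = o^3/2 - 3*o^2/2 + 3*sqrt(2)*o^2 - 9*sqrt(2)*o + 8*o - 24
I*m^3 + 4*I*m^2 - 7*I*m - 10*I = (m - 2)*(m + 5)*(I*m + I)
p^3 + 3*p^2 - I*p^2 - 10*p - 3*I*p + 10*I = (p - 2)*(p + 5)*(p - I)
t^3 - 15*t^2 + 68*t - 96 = (t - 8)*(t - 4)*(t - 3)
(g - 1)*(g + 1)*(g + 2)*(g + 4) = g^4 + 6*g^3 + 7*g^2 - 6*g - 8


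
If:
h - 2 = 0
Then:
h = 2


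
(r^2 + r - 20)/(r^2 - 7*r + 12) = (r + 5)/(r - 3)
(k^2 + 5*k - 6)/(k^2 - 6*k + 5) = (k + 6)/(k - 5)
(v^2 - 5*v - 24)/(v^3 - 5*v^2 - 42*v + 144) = (v + 3)/(v^2 + 3*v - 18)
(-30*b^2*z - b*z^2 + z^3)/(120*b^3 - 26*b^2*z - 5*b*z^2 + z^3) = z/(-4*b + z)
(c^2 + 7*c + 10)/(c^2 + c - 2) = (c + 5)/(c - 1)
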